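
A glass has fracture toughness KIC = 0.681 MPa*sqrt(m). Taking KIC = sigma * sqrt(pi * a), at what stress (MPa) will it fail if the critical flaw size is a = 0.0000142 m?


Rearrange KIC = sigma * sqrt(pi * a):
  sigma = KIC / sqrt(pi * a)
  sqrt(pi * 0.0000142) = 0.006679
  sigma = 0.681 / 0.006679 = 101.96 MPa

101.96 MPa


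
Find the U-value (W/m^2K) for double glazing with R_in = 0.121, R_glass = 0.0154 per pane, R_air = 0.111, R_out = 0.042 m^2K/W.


Total thermal resistance (series):
  R_total = R_in + R_glass + R_air + R_glass + R_out
  R_total = 0.121 + 0.0154 + 0.111 + 0.0154 + 0.042 = 0.3048 m^2K/W
U-value = 1 / R_total = 1 / 0.3048 = 3.281 W/m^2K

3.281 W/m^2K


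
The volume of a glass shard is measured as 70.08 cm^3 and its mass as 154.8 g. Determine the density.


Use the definition of density:
  rho = mass / volume
  rho = 154.8 / 70.08 = 2.209 g/cm^3

2.209 g/cm^3


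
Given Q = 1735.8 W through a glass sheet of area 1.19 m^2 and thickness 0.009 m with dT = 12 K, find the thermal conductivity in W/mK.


Fourier's law rearranged: k = Q * t / (A * dT)
  Numerator = 1735.8 * 0.009 = 15.6222
  Denominator = 1.19 * 12 = 14.28
  k = 15.6222 / 14.28 = 1.094 W/mK

1.094 W/mK


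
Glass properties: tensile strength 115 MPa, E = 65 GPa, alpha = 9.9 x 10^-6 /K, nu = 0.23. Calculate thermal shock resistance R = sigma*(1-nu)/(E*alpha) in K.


Thermal shock resistance: R = sigma * (1 - nu) / (E * alpha)
  Numerator = 115 * (1 - 0.23) = 88.55
  Denominator = 65 * 1000 * (9.9 x 10^-6) = 0.6435
  R = 88.55 / 0.6435 = 137.6 K

137.6 K


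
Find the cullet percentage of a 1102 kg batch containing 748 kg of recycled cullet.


Cullet ratio = (cullet mass / total batch mass) * 100
  Ratio = 748 / 1102 * 100 = 67.88%

67.88%


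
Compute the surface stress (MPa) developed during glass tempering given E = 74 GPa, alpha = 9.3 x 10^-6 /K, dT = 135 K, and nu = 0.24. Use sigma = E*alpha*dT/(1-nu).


Tempering stress: sigma = E * alpha * dT / (1 - nu)
  E (MPa) = 74 * 1000 = 74000
  Numerator = 74000 * (9.3 x 10^-6) * 135 = 92.907
  Denominator = 1 - 0.24 = 0.76
  sigma = 92.907 / 0.76 = 122.2 MPa

122.2 MPa


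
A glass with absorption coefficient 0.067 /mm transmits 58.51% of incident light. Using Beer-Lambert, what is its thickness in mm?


Rearrange T = exp(-alpha * thickness):
  thickness = -ln(T) / alpha
  T = 58.51/100 = 0.5851
  ln(T) = -0.53597
  -ln(T) = 0.53597
  thickness = 0.53597 / 0.067 = 8.0 mm

8.0 mm


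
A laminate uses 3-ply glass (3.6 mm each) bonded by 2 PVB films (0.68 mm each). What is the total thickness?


Total thickness = glass contribution + PVB contribution
  Glass: 3 * 3.6 = 10.8 mm
  PVB: 2 * 0.68 = 1.36 mm
  Total = 10.8 + 1.36 = 12.16 mm

12.16 mm


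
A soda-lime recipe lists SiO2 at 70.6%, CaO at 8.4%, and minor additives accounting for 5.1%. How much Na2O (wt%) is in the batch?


Pieces sum to 100%:
  Na2O = 100 - (SiO2 + CaO + others)
  Na2O = 100 - (70.6 + 8.4 + 5.1) = 15.9%

15.9%


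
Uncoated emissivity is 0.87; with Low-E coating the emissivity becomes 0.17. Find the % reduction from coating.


Percentage reduction = (1 - coated/uncoated) * 100
  Ratio = 0.17 / 0.87 = 0.1954
  Reduction = (1 - 0.1954) * 100 = 80.5%

80.5%


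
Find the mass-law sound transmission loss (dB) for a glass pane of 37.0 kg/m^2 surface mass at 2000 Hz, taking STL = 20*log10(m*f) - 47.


Mass law: STL = 20 * log10(m * f) - 47
  m * f = 37.0 * 2000 = 74000
  log10(74000) = 4.86923
  STL = 20 * 4.86923 - 47 = 97.3846 - 47 = 50.4 dB

50.4 dB


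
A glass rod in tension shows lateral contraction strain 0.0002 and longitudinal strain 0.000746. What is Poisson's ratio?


Poisson's ratio: nu = lateral strain / axial strain
  nu = 0.0002 / 0.000746 = 0.2681

0.2681


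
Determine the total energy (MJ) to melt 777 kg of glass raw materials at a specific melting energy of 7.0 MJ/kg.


Total energy = mass * specific energy
  E = 777 * 7.0 = 5439 MJ

5439 MJ


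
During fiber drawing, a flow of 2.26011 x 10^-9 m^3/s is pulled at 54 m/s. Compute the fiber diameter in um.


Cross-sectional area from continuity:
  A = Q / v = 2.26011 x 10^-9 / 54 = 4.185389 x 10^-11 m^2
Diameter from circular cross-section:
  d = sqrt(4A / pi) * 10^6 (m -> um)
  d = sqrt(4 * 4.185389 x 10^-11 / pi) * 10^6 = 7.3 um

7.3 um


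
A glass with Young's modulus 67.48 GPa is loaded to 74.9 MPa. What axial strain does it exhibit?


Rearrange E = sigma / epsilon:
  epsilon = sigma / E
  E (MPa) = 67.48 * 1000 = 67480
  epsilon = 74.9 / 67480 = 0.00111

0.00111


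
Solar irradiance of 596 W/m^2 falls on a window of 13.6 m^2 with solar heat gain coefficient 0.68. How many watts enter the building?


Solar heat gain: Q = Area * SHGC * Irradiance
  Q = 13.6 * 0.68 * 596 = 5511.8 W

5511.8 W


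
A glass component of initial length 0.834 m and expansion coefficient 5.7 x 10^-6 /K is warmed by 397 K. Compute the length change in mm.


Thermal expansion formula: dL = alpha * L0 * dT
  dL = (5.7 x 10^-6) * 0.834 * 397 = 0.00188726 m
Convert to mm: 0.00188726 * 1000 = 1.8873 mm

1.8873 mm


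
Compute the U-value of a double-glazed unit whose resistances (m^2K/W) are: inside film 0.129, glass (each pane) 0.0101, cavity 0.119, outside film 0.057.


Total thermal resistance (series):
  R_total = R_in + R_glass + R_air + R_glass + R_out
  R_total = 0.129 + 0.0101 + 0.119 + 0.0101 + 0.057 = 0.3252 m^2K/W
U-value = 1 / R_total = 1 / 0.3252 = 3.075 W/m^2K

3.075 W/m^2K


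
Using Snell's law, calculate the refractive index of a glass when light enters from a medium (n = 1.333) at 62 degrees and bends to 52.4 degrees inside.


Apply Snell's law: n1 * sin(theta1) = n2 * sin(theta2)
  n2 = n1 * sin(theta1) / sin(theta2)
  sin(62) = 0.882948
  sin(52.4) = 0.79229
  n2 = 1.333 * 0.882948 / 0.79229 = 1.4855

1.4855


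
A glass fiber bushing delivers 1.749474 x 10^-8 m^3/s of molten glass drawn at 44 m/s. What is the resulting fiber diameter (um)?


Cross-sectional area from continuity:
  A = Q / v = 1.749474 x 10^-8 / 44 = 3.976077 x 10^-10 m^2
Diameter from circular cross-section:
  d = sqrt(4A / pi) * 10^6 (m -> um)
  d = sqrt(4 * 3.976077 x 10^-10 / pi) * 10^6 = 22.5 um

22.5 um


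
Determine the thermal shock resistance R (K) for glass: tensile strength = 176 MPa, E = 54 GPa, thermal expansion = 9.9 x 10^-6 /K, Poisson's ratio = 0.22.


Thermal shock resistance: R = sigma * (1 - nu) / (E * alpha)
  Numerator = 176 * (1 - 0.22) = 137.28
  Denominator = 54 * 1000 * (9.9 x 10^-6) = 0.5346
  R = 137.28 / 0.5346 = 256.8 K

256.8 K


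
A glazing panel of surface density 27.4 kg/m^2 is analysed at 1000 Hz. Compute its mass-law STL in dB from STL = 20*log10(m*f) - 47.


Mass law: STL = 20 * log10(m * f) - 47
  m * f = 27.4 * 1000 = 27400
  log10(27400) = 4.43775
  STL = 20 * 4.43775 - 47 = 88.755 - 47 = 41.8 dB

41.8 dB


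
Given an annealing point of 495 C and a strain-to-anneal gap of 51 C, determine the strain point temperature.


Strain point = annealing point - difference:
  T_strain = 495 - 51 = 444 C

444 C


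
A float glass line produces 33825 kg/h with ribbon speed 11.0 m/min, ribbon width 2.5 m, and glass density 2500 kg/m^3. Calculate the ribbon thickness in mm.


Ribbon cross-section from mass balance:
  Volume rate = throughput / density = 33825 / 2500 = 13.53 m^3/h
  thickness = volume rate / (speed * 60 * width), i.e.
  thickness = throughput / (60 * speed * width * density) * 1000
  thickness = 33825 / (60 * 11.0 * 2.5 * 2500) * 1000 = 8.2 mm

8.2 mm


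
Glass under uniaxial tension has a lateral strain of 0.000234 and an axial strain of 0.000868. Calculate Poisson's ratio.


Poisson's ratio: nu = lateral strain / axial strain
  nu = 0.000234 / 0.000868 = 0.2696

0.2696


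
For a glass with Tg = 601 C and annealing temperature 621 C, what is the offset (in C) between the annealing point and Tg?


Offset = T_anneal - Tg:
  offset = 621 - 601 = 20 C

20 C


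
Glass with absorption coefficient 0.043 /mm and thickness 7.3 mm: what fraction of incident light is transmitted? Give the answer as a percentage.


Beer-Lambert law: T = exp(-alpha * thickness)
  exponent = -0.043 * 7.3 = -0.3139
  T = exp(-0.3139) = 0.7306
  Percentage = 0.7306 * 100 = 73.06%

73.06%


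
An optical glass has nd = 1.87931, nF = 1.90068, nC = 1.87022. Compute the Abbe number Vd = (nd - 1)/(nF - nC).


Abbe number formula: Vd = (nd - 1) / (nF - nC)
  nd - 1 = 1.87931 - 1 = 0.87931
  nF - nC = 1.90068 - 1.87022 = 0.03046
  Vd = 0.87931 / 0.03046 = 28.87

28.87


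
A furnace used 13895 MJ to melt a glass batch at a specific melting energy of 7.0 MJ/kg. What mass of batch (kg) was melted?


Rearrange E = m * s for m:
  m = E / s
  m = 13895 / 7.0 = 1985.0 kg

1985.0 kg


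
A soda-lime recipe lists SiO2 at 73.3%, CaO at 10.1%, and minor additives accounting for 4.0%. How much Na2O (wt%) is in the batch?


Pieces sum to 100%:
  Na2O = 100 - (SiO2 + CaO + others)
  Na2O = 100 - (73.3 + 10.1 + 4.0) = 12.6%

12.6%


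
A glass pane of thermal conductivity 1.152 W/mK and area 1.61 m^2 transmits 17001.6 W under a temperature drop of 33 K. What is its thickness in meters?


Fourier's law: t = k * A * dT / Q
  t = 1.152 * 1.61 * 33 / 17001.6
  t = 61.20576 / 17001.6 = 0.0036 m

0.0036 m


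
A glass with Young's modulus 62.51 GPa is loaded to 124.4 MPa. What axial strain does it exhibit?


Rearrange E = sigma / epsilon:
  epsilon = sigma / E
  E (MPa) = 62.51 * 1000 = 62510
  epsilon = 124.4 / 62510 = 0.00199

0.00199


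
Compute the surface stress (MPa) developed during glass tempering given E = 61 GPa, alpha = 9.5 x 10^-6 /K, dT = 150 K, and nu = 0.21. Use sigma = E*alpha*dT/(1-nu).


Tempering stress: sigma = E * alpha * dT / (1 - nu)
  E (MPa) = 61 * 1000 = 61000
  Numerator = 61000 * (9.5 x 10^-6) * 150 = 86.925
  Denominator = 1 - 0.21 = 0.79
  sigma = 86.925 / 0.79 = 110.0 MPa

110.0 MPa


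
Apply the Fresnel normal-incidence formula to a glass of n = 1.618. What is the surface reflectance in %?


Fresnel reflectance at normal incidence:
  R = ((n - 1)/(n + 1))^2
  (n - 1)/(n + 1) = (1.618 - 1)/(1.618 + 1) = 0.236058
  R = 0.236058^2 = 0.0557234
  R(%) = 0.0557234 * 100 = 5.572%

5.572%


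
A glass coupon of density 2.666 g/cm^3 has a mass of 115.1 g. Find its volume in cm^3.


Rearrange rho = m / V:
  V = m / rho
  V = 115.1 / 2.666 = 43.173 cm^3

43.173 cm^3


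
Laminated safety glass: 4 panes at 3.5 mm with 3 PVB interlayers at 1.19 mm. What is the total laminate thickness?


Total thickness = glass contribution + PVB contribution
  Glass: 4 * 3.5 = 14.0 mm
  PVB: 3 * 1.19 = 3.57 mm
  Total = 14.0 + 3.57 = 17.57 mm

17.57 mm


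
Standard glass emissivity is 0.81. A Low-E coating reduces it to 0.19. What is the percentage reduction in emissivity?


Percentage reduction = (1 - coated/uncoated) * 100
  Ratio = 0.19 / 0.81 = 0.2346
  Reduction = (1 - 0.2346) * 100 = 76.5%

76.5%


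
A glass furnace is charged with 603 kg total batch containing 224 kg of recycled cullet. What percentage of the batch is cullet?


Cullet ratio = (cullet mass / total batch mass) * 100
  Ratio = 224 / 603 * 100 = 37.15%

37.15%


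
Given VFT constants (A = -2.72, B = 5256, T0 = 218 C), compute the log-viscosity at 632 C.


VFT equation: log(eta) = A + B / (T - T0)
  T - T0 = 632 - 218 = 414
  B / (T - T0) = 5256 / 414 = 12.696
  log(eta) = -2.72 + 12.696 = 9.976

9.976


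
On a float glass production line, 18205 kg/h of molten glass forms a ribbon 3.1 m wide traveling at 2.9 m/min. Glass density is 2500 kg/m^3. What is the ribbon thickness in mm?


Ribbon cross-section from mass balance:
  Volume rate = throughput / density = 18205 / 2500 = 7.282 m^3/h
  thickness = volume rate / (speed * 60 * width), i.e.
  thickness = throughput / (60 * speed * width * density) * 1000
  thickness = 18205 / (60 * 2.9 * 3.1 * 2500) * 1000 = 13.5 mm

13.5 mm


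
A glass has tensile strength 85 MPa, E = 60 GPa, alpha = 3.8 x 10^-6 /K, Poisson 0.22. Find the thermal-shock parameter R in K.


Thermal shock resistance: R = sigma * (1 - nu) / (E * alpha)
  Numerator = 85 * (1 - 0.22) = 66.3
  Denominator = 60 * 1000 * (3.8 x 10^-6) = 0.228
  R = 66.3 / 0.228 = 290.8 K

290.8 K


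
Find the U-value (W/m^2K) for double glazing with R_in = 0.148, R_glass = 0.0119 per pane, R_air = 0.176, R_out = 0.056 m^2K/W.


Total thermal resistance (series):
  R_total = R_in + R_glass + R_air + R_glass + R_out
  R_total = 0.148 + 0.0119 + 0.176 + 0.0119 + 0.056 = 0.4038 m^2K/W
U-value = 1 / R_total = 1 / 0.4038 = 2.476 W/m^2K

2.476 W/m^2K


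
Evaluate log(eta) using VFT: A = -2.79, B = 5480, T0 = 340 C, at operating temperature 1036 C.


VFT equation: log(eta) = A + B / (T - T0)
  T - T0 = 1036 - 340 = 696
  B / (T - T0) = 5480 / 696 = 7.874
  log(eta) = -2.79 + 7.874 = 5.084

5.084


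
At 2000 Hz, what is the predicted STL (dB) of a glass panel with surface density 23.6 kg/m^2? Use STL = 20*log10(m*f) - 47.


Mass law: STL = 20 * log10(m * f) - 47
  m * f = 23.6 * 2000 = 47200
  log10(47200) = 4.67394
  STL = 20 * 4.67394 - 47 = 93.4788 - 47 = 46.5 dB

46.5 dB


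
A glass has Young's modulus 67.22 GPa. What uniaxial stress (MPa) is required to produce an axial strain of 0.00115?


Rearrange E = sigma / epsilon:
  sigma = E * epsilon
  E (MPa) = 67.22 * 1000 = 67220
  sigma = 67220 * 0.00115 = 77.3 MPa

77.3 MPa


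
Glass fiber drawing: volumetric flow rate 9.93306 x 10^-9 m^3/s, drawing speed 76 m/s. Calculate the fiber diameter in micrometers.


Cross-sectional area from continuity:
  A = Q / v = 9.93306 x 10^-9 / 76 = 1.306982 x 10^-10 m^2
Diameter from circular cross-section:
  d = sqrt(4A / pi) * 10^6 (m -> um)
  d = sqrt(4 * 1.306982 x 10^-10 / pi) * 10^6 = 12.9 um

12.9 um


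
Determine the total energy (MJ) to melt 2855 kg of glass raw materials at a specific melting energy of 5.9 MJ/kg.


Total energy = mass * specific energy
  E = 2855 * 5.9 = 16844.5 MJ

16844.5 MJ


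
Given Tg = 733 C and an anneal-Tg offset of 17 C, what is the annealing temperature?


The annealing temperature is Tg plus the offset:
  T_anneal = 733 + 17 = 750 C

750 C


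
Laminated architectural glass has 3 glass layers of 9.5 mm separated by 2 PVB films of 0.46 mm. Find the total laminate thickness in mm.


Total thickness = glass contribution + PVB contribution
  Glass: 3 * 9.5 = 28.5 mm
  PVB: 2 * 0.46 = 0.92 mm
  Total = 28.5 + 0.92 = 29.42 mm

29.42 mm


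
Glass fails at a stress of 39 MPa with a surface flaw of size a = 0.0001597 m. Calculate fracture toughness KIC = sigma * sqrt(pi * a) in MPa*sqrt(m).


Fracture toughness: KIC = sigma * sqrt(pi * a)
  pi * a = pi * 0.0001597 = 0.000501712
  sqrt(pi * a) = 0.022399
  KIC = 39 * 0.022399 = 0.874 MPa*sqrt(m)

0.874 MPa*sqrt(m)


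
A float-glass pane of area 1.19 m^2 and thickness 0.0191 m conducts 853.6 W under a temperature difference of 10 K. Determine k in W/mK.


Fourier's law rearranged: k = Q * t / (A * dT)
  Numerator = 853.6 * 0.0191 = 16.30376
  Denominator = 1.19 * 10 = 11.9
  k = 16.30376 / 11.9 = 1.37 W/mK

1.37 W/mK


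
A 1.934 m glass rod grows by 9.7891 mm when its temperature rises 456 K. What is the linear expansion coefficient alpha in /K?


Rearrange dL = alpha * L0 * dT for alpha:
  alpha = dL / (L0 * dT)
  alpha = (9.7891 / 1000) / (1.934 * 456) = 0.0000111 /K = 1.11 x 10^-5 /K

1.11 x 10^-5 /K


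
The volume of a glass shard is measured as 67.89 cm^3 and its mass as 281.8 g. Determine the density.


Use the definition of density:
  rho = mass / volume
  rho = 281.8 / 67.89 = 4.151 g/cm^3

4.151 g/cm^3


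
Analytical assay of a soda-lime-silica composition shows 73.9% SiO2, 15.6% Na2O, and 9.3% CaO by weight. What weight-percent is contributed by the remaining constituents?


Sum the three major oxides:
  SiO2 + Na2O + CaO = 73.9 + 15.6 + 9.3 = 98.8%
Subtract from 100%:
  Others = 100 - 98.8 = 1.2%

1.2%


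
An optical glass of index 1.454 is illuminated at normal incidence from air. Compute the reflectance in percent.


Fresnel reflectance at normal incidence:
  R = ((n - 1)/(n + 1))^2
  (n - 1)/(n + 1) = (1.454 - 1)/(1.454 + 1) = 0.185004
  R = 0.185004^2 = 0.0342265
  R(%) = 0.0342265 * 100 = 3.423%

3.423%


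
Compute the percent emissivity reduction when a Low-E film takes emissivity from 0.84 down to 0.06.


Percentage reduction = (1 - coated/uncoated) * 100
  Ratio = 0.06 / 0.84 = 0.0714
  Reduction = (1 - 0.0714) * 100 = 92.9%

92.9%


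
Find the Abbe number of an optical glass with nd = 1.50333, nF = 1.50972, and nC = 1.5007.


Abbe number formula: Vd = (nd - 1) / (nF - nC)
  nd - 1 = 1.50333 - 1 = 0.50333
  nF - nC = 1.50972 - 1.5007 = 0.00902
  Vd = 0.50333 / 0.00902 = 55.8

55.8


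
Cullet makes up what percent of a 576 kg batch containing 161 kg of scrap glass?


Cullet ratio = (cullet mass / total batch mass) * 100
  Ratio = 161 / 576 * 100 = 27.95%

27.95%


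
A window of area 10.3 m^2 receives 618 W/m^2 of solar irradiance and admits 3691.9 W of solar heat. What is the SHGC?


Rearrange Q = Area * SHGC * Irradiance:
  SHGC = Q / (Area * Irradiance)
  SHGC = 3691.9 / (10.3 * 618) = 0.58

0.58


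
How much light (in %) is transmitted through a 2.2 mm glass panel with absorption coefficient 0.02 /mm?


Beer-Lambert law: T = exp(-alpha * thickness)
  exponent = -0.02 * 2.2 = -0.044
  T = exp(-0.044) = 0.957
  Percentage = 0.957 * 100 = 95.7%

95.7%


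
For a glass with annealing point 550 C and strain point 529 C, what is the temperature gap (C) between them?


Gap = T_anneal - T_strain:
  gap = 550 - 529 = 21 C

21 C


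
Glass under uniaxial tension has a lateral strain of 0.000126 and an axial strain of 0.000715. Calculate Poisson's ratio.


Poisson's ratio: nu = lateral strain / axial strain
  nu = 0.000126 / 0.000715 = 0.1762

0.1762


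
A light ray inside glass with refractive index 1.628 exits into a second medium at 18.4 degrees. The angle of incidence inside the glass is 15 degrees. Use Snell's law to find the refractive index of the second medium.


Apply Snell's law: n1 * sin(theta1) = n2 * sin(theta2)
  n2 = n1 * sin(theta1) / sin(theta2)
  sin(15) = 0.258819
  sin(18.4) = 0.315649
  n2 = 1.628 * 0.258819 / 0.315649 = 1.3349

1.3349


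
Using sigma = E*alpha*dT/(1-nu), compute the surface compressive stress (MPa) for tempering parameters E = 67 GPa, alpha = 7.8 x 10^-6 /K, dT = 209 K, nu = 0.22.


Tempering stress: sigma = E * alpha * dT / (1 - nu)
  E (MPa) = 67 * 1000 = 67000
  Numerator = 67000 * (7.8 x 10^-6) * 209 = 109.2234
  Denominator = 1 - 0.22 = 0.78
  sigma = 109.2234 / 0.78 = 140.0 MPa

140.0 MPa


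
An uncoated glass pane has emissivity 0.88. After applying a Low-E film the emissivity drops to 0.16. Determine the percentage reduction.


Percentage reduction = (1 - coated/uncoated) * 100
  Ratio = 0.16 / 0.88 = 0.1818
  Reduction = (1 - 0.1818) * 100 = 81.8%

81.8%


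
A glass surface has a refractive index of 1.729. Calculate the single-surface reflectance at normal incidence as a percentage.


Fresnel reflectance at normal incidence:
  R = ((n - 1)/(n + 1))^2
  (n - 1)/(n + 1) = (1.729 - 1)/(1.729 + 1) = 0.267131
  R = 0.267131^2 = 0.071359
  R(%) = 0.071359 * 100 = 7.136%

7.136%


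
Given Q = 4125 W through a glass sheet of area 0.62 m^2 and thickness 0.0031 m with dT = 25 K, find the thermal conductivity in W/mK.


Fourier's law rearranged: k = Q * t / (A * dT)
  Numerator = 4125 * 0.0031 = 12.7875
  Denominator = 0.62 * 25 = 15.5
  k = 12.7875 / 15.5 = 0.825 W/mK

0.825 W/mK


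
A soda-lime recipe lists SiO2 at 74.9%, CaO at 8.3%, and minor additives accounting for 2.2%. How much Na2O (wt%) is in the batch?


Pieces sum to 100%:
  Na2O = 100 - (SiO2 + CaO + others)
  Na2O = 100 - (74.9 + 8.3 + 2.2) = 14.6%

14.6%


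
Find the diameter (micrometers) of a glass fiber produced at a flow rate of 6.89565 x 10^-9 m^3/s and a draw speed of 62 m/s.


Cross-sectional area from continuity:
  A = Q / v = 6.89565 x 10^-9 / 62 = 1.112202 x 10^-10 m^2
Diameter from circular cross-section:
  d = sqrt(4A / pi) * 10^6 (m -> um)
  d = sqrt(4 * 1.112202 x 10^-10 / pi) * 10^6 = 11.9 um

11.9 um


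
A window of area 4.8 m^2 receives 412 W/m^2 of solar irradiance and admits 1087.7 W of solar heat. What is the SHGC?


Rearrange Q = Area * SHGC * Irradiance:
  SHGC = Q / (Area * Irradiance)
  SHGC = 1087.7 / (4.8 * 412) = 0.55

0.55


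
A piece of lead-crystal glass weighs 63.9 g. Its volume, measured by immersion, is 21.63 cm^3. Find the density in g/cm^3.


Use the definition of density:
  rho = mass / volume
  rho = 63.9 / 21.63 = 2.954 g/cm^3

2.954 g/cm^3


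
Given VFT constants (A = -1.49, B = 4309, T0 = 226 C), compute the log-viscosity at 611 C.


VFT equation: log(eta) = A + B / (T - T0)
  T - T0 = 611 - 226 = 385
  B / (T - T0) = 4309 / 385 = 11.192
  log(eta) = -1.49 + 11.192 = 9.702

9.702


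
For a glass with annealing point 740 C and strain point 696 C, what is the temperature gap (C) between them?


Gap = T_anneal - T_strain:
  gap = 740 - 696 = 44 C

44 C


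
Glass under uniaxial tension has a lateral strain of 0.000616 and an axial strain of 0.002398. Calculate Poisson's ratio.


Poisson's ratio: nu = lateral strain / axial strain
  nu = 0.000616 / 0.002398 = 0.2569

0.2569


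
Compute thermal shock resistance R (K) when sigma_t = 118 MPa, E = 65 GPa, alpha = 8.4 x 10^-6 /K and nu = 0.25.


Thermal shock resistance: R = sigma * (1 - nu) / (E * alpha)
  Numerator = 118 * (1 - 0.25) = 88.5
  Denominator = 65 * 1000 * (8.4 x 10^-6) = 0.546
  R = 88.5 / 0.546 = 162.1 K

162.1 K


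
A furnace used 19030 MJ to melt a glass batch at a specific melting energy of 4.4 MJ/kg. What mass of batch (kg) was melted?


Rearrange E = m * s for m:
  m = E / s
  m = 19030 / 4.4 = 4325.0 kg

4325.0 kg


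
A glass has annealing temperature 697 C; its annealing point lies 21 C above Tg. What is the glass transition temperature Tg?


Rearrange T_anneal = Tg + offset for Tg:
  Tg = T_anneal - offset = 697 - 21 = 676 C

676 C


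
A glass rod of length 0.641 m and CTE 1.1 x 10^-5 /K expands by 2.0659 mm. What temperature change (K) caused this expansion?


Rearrange dL = alpha * L0 * dT for dT:
  dT = dL / (alpha * L0)
  dL (m) = 2.0659 / 1000 = 0.0020659
  dT = 0.0020659 / ((1.1 x 10^-5) * 0.641) = 293.0 K

293.0 K


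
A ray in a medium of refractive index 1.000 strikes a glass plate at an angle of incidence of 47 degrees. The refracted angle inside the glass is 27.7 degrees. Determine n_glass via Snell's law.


Apply Snell's law: n1 * sin(theta1) = n2 * sin(theta2)
  n2 = n1 * sin(theta1) / sin(theta2)
  sin(47) = 0.731354
  sin(27.7) = 0.464842
  n2 = 1.000 * 0.731354 / 0.464842 = 1.5733

1.5733


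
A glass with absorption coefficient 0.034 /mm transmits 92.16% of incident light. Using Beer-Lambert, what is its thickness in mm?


Rearrange T = exp(-alpha * thickness):
  thickness = -ln(T) / alpha
  T = 92.16/100 = 0.9216
  ln(T) = -0.08164
  -ln(T) = 0.08164
  thickness = 0.08164 / 0.034 = 2.4 mm

2.4 mm


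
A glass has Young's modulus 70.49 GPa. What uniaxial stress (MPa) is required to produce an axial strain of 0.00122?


Rearrange E = sigma / epsilon:
  sigma = E * epsilon
  E (MPa) = 70.49 * 1000 = 70490
  sigma = 70490 * 0.00122 = 86.0 MPa

86.0 MPa


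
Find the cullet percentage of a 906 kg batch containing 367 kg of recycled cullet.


Cullet ratio = (cullet mass / total batch mass) * 100
  Ratio = 367 / 906 * 100 = 40.51%

40.51%


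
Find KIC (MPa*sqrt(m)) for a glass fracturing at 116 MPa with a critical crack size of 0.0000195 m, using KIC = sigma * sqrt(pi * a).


Fracture toughness: KIC = sigma * sqrt(pi * a)
  pi * a = pi * 0.0000195 = 0.000061261
  sqrt(pi * a) = 0.007827
  KIC = 116 * 0.007827 = 0.908 MPa*sqrt(m)

0.908 MPa*sqrt(m)


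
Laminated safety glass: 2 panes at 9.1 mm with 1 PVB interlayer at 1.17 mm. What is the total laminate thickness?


Total thickness = glass contribution + PVB contribution
  Glass: 2 * 9.1 = 18.2 mm
  PVB: 1 * 1.17 = 1.17 mm
  Total = 18.2 + 1.17 = 19.37 mm

19.37 mm


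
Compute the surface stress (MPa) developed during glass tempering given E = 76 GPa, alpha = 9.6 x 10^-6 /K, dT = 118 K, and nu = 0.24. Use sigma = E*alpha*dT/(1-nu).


Tempering stress: sigma = E * alpha * dT / (1 - nu)
  E (MPa) = 76 * 1000 = 76000
  Numerator = 76000 * (9.6 x 10^-6) * 118 = 86.0928
  Denominator = 1 - 0.24 = 0.76
  sigma = 86.0928 / 0.76 = 113.3 MPa

113.3 MPa


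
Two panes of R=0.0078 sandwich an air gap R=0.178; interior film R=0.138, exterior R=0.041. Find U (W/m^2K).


Total thermal resistance (series):
  R_total = R_in + R_glass + R_air + R_glass + R_out
  R_total = 0.138 + 0.0078 + 0.178 + 0.0078 + 0.041 = 0.3726 m^2K/W
U-value = 1 / R_total = 1 / 0.3726 = 2.684 W/m^2K

2.684 W/m^2K


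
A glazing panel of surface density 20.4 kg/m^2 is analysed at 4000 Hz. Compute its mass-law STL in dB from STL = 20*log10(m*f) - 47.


Mass law: STL = 20 * log10(m * f) - 47
  m * f = 20.4 * 4000 = 81600
  log10(81600) = 4.91169
  STL = 20 * 4.91169 - 47 = 98.2338 - 47 = 51.2 dB

51.2 dB


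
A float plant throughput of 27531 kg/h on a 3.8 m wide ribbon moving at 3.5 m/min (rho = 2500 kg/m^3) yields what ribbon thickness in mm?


Ribbon cross-section from mass balance:
  Volume rate = throughput / density = 27531 / 2500 = 11.0124 m^3/h
  thickness = volume rate / (speed * 60 * width), i.e.
  thickness = throughput / (60 * speed * width * density) * 1000
  thickness = 27531 / (60 * 3.5 * 3.8 * 2500) * 1000 = 13.8 mm

13.8 mm


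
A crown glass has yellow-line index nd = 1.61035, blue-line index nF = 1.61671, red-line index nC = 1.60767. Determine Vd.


Abbe number formula: Vd = (nd - 1) / (nF - nC)
  nd - 1 = 1.61035 - 1 = 0.61035
  nF - nC = 1.61671 - 1.60767 = 0.00904
  Vd = 0.61035 / 0.00904 = 67.52

67.52


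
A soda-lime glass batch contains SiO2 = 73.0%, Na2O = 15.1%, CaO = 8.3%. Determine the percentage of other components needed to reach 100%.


Sum the three major oxides:
  SiO2 + Na2O + CaO = 73.0 + 15.1 + 8.3 = 96.4%
Subtract from 100%:
  Others = 100 - 96.4 = 3.6%

3.6%


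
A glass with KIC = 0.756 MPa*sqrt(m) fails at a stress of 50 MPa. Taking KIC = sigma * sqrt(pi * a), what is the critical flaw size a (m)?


Rearrange KIC = sigma * sqrt(pi * a):
  sqrt(pi * a) = KIC / sigma
  sqrt(pi * a) = 0.756 / 50 = 0.01512
  a = (KIC / sigma)^2 / pi
  a = 0.01512^2 / pi = 0.0000728 m

0.0000728 m


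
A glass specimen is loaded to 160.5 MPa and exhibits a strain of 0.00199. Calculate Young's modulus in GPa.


Young's modulus: E = stress / strain
  E = 160.5 MPa / 0.00199 = 80653.27 MPa
Convert to GPa: 80653.27 / 1000 = 80.65 GPa

80.65 GPa


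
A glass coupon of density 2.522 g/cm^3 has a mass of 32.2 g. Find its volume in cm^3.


Rearrange rho = m / V:
  V = m / rho
  V = 32.2 / 2.522 = 12.768 cm^3

12.768 cm^3


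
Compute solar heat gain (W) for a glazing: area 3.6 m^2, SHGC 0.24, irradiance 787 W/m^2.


Solar heat gain: Q = Area * SHGC * Irradiance
  Q = 3.6 * 0.24 * 787 = 680 W

680 W


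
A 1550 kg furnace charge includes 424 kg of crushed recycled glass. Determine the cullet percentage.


Cullet ratio = (cullet mass / total batch mass) * 100
  Ratio = 424 / 1550 * 100 = 27.35%

27.35%


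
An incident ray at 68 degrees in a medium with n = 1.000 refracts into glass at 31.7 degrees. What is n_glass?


Apply Snell's law: n1 * sin(theta1) = n2 * sin(theta2)
  n2 = n1 * sin(theta1) / sin(theta2)
  sin(68) = 0.927184
  sin(31.7) = 0.525472
  n2 = 1.000 * 0.927184 / 0.525472 = 1.7645

1.7645


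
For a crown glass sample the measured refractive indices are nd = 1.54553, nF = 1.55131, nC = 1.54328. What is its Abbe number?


Abbe number formula: Vd = (nd - 1) / (nF - nC)
  nd - 1 = 1.54553 - 1 = 0.54553
  nF - nC = 1.55131 - 1.54328 = 0.00803
  Vd = 0.54553 / 0.00803 = 67.94

67.94


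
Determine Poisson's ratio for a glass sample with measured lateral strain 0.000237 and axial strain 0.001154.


Poisson's ratio: nu = lateral strain / axial strain
  nu = 0.000237 / 0.001154 = 0.2054

0.2054


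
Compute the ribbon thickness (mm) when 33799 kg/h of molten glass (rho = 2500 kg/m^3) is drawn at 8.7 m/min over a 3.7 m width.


Ribbon cross-section from mass balance:
  Volume rate = throughput / density = 33799 / 2500 = 13.5196 m^3/h
  thickness = volume rate / (speed * 60 * width), i.e.
  thickness = throughput / (60 * speed * width * density) * 1000
  thickness = 33799 / (60 * 8.7 * 3.7 * 2500) * 1000 = 7.0 mm

7.0 mm


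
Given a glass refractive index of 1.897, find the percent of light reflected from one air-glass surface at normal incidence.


Fresnel reflectance at normal incidence:
  R = ((n - 1)/(n + 1))^2
  (n - 1)/(n + 1) = (1.897 - 1)/(1.897 + 1) = 0.309631
  R = 0.309631^2 = 0.0958714
  R(%) = 0.0958714 * 100 = 9.587%

9.587%


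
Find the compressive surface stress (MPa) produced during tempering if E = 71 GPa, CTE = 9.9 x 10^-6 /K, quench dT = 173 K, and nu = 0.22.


Tempering stress: sigma = E * alpha * dT / (1 - nu)
  E (MPa) = 71 * 1000 = 71000
  Numerator = 71000 * (9.9 x 10^-6) * 173 = 121.6017
  Denominator = 1 - 0.22 = 0.78
  sigma = 121.6017 / 0.78 = 155.9 MPa

155.9 MPa


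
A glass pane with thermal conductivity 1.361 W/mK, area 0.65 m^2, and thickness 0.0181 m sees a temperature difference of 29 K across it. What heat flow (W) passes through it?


Fourier's law: Q = k * A * dT / t
  Q = 1.361 * 0.65 * 29 / 0.0181
  Q = 25.65485 / 0.0181 = 1417.4 W

1417.4 W


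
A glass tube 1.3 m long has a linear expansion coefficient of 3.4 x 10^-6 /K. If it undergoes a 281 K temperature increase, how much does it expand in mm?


Thermal expansion formula: dL = alpha * L0 * dT
  dL = (3.4 x 10^-6) * 1.3 * 281 = 0.00124202 m
Convert to mm: 0.00124202 * 1000 = 1.242 mm

1.242 mm


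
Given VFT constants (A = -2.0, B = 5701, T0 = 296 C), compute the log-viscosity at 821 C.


VFT equation: log(eta) = A + B / (T - T0)
  T - T0 = 821 - 296 = 525
  B / (T - T0) = 5701 / 525 = 10.859
  log(eta) = -2.0 + 10.859 = 8.859

8.859


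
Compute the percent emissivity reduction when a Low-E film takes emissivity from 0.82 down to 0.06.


Percentage reduction = (1 - coated/uncoated) * 100
  Ratio = 0.06 / 0.82 = 0.0732
  Reduction = (1 - 0.0732) * 100 = 92.7%

92.7%


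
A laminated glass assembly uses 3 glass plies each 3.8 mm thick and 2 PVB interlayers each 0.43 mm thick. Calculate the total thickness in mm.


Total thickness = glass contribution + PVB contribution
  Glass: 3 * 3.8 = 11.4 mm
  PVB: 2 * 0.43 = 0.86 mm
  Total = 11.4 + 0.86 = 12.26 mm

12.26 mm


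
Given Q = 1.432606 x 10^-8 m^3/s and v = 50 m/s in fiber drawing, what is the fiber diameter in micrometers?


Cross-sectional area from continuity:
  A = Q / v = 1.432606 x 10^-8 / 50 = 2.865212 x 10^-10 m^2
Diameter from circular cross-section:
  d = sqrt(4A / pi) * 10^6 (m -> um)
  d = sqrt(4 * 2.865212 x 10^-10 / pi) * 10^6 = 19.1 um

19.1 um


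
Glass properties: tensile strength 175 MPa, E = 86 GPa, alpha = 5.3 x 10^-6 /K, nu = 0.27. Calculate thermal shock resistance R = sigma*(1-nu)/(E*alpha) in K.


Thermal shock resistance: R = sigma * (1 - nu) / (E * alpha)
  Numerator = 175 * (1 - 0.27) = 127.75
  Denominator = 86 * 1000 * (5.3 x 10^-6) = 0.4558
  R = 127.75 / 0.4558 = 280.3 K

280.3 K


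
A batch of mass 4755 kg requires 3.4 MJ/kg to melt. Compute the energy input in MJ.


Total energy = mass * specific energy
  E = 4755 * 3.4 = 16167 MJ

16167 MJ


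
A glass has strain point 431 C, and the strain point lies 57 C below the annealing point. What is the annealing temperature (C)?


T_anneal = T_strain + gap:
  T_anneal = 431 + 57 = 488 C

488 C


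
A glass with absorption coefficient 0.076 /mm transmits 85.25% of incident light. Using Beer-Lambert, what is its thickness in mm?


Rearrange T = exp(-alpha * thickness):
  thickness = -ln(T) / alpha
  T = 85.25/100 = 0.8525
  ln(T) = -0.15958
  -ln(T) = 0.15958
  thickness = 0.15958 / 0.076 = 2.1 mm

2.1 mm


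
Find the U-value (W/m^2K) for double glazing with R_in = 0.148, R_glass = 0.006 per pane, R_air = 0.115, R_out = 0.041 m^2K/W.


Total thermal resistance (series):
  R_total = R_in + R_glass + R_air + R_glass + R_out
  R_total = 0.148 + 0.006 + 0.115 + 0.006 + 0.041 = 0.316 m^2K/W
U-value = 1 / R_total = 1 / 0.316 = 3.165 W/m^2K

3.165 W/m^2K


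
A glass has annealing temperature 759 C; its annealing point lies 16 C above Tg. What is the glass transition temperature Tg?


Rearrange T_anneal = Tg + offset for Tg:
  Tg = T_anneal - offset = 759 - 16 = 743 C

743 C


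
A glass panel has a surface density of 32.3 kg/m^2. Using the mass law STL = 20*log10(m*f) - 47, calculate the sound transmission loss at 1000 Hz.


Mass law: STL = 20 * log10(m * f) - 47
  m * f = 32.3 * 1000 = 32300
  log10(32300) = 4.5092
  STL = 20 * 4.5092 - 47 = 90.184 - 47 = 43.2 dB

43.2 dB


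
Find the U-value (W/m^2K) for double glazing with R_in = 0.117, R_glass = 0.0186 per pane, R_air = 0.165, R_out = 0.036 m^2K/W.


Total thermal resistance (series):
  R_total = R_in + R_glass + R_air + R_glass + R_out
  R_total = 0.117 + 0.0186 + 0.165 + 0.0186 + 0.036 = 0.3552 m^2K/W
U-value = 1 / R_total = 1 / 0.3552 = 2.815 W/m^2K

2.815 W/m^2K


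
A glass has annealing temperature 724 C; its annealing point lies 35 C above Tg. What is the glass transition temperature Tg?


Rearrange T_anneal = Tg + offset for Tg:
  Tg = T_anneal - offset = 724 - 35 = 689 C

689 C


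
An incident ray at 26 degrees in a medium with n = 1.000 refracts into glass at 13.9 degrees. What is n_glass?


Apply Snell's law: n1 * sin(theta1) = n2 * sin(theta2)
  n2 = n1 * sin(theta1) / sin(theta2)
  sin(26) = 0.438371
  sin(13.9) = 0.240228
  n2 = 1.000 * 0.438371 / 0.240228 = 1.8248

1.8248


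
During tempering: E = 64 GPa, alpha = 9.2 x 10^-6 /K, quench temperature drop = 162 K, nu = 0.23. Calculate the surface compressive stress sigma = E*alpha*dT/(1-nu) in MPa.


Tempering stress: sigma = E * alpha * dT / (1 - nu)
  E (MPa) = 64 * 1000 = 64000
  Numerator = 64000 * (9.2 x 10^-6) * 162 = 95.3856
  Denominator = 1 - 0.23 = 0.77
  sigma = 95.3856 / 0.77 = 123.9 MPa

123.9 MPa


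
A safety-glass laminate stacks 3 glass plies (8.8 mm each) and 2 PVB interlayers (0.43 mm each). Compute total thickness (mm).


Total thickness = glass contribution + PVB contribution
  Glass: 3 * 8.8 = 26.4 mm
  PVB: 2 * 0.43 = 0.86 mm
  Total = 26.4 + 0.86 = 27.26 mm

27.26 mm


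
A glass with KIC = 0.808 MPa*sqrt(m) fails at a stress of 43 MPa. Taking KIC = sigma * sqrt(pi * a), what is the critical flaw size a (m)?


Rearrange KIC = sigma * sqrt(pi * a):
  sqrt(pi * a) = KIC / sigma
  sqrt(pi * a) = 0.808 / 43 = 0.018791
  a = (KIC / sigma)^2 / pi
  a = 0.018791^2 / pi = 0.0001124 m

0.0001124 m


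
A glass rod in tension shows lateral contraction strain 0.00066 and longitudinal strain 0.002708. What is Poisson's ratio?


Poisson's ratio: nu = lateral strain / axial strain
  nu = 0.00066 / 0.002708 = 0.2437

0.2437


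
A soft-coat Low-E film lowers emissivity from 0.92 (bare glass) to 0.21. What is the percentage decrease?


Percentage reduction = (1 - coated/uncoated) * 100
  Ratio = 0.21 / 0.92 = 0.2283
  Reduction = (1 - 0.2283) * 100 = 77.2%

77.2%


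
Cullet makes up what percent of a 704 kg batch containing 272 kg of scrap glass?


Cullet ratio = (cullet mass / total batch mass) * 100
  Ratio = 272 / 704 * 100 = 38.64%

38.64%


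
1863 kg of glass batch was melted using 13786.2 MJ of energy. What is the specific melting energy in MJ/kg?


Rearrange E = m * s for s:
  s = E / m
  s = 13786.2 / 1863 = 7.4 MJ/kg

7.4 MJ/kg


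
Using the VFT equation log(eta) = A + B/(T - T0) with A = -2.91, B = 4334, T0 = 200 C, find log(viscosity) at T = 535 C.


VFT equation: log(eta) = A + B / (T - T0)
  T - T0 = 535 - 200 = 335
  B / (T - T0) = 4334 / 335 = 12.937
  log(eta) = -2.91 + 12.937 = 10.027

10.027


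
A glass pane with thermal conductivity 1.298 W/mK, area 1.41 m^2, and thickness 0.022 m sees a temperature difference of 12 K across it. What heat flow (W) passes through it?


Fourier's law: Q = k * A * dT / t
  Q = 1.298 * 1.41 * 12 / 0.022
  Q = 21.96216 / 0.022 = 998.3 W

998.3 W


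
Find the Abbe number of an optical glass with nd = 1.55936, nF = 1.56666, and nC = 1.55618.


Abbe number formula: Vd = (nd - 1) / (nF - nC)
  nd - 1 = 1.55936 - 1 = 0.55936
  nF - nC = 1.56666 - 1.55618 = 0.01048
  Vd = 0.55936 / 0.01048 = 53.37

53.37


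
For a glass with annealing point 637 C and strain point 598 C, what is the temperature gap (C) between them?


Gap = T_anneal - T_strain:
  gap = 637 - 598 = 39 C

39 C


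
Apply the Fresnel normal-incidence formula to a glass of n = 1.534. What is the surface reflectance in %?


Fresnel reflectance at normal incidence:
  R = ((n - 1)/(n + 1))^2
  (n - 1)/(n + 1) = (1.534 - 1)/(1.534 + 1) = 0.210734
  R = 0.210734^2 = 0.0444088
  R(%) = 0.0444088 * 100 = 4.441%

4.441%


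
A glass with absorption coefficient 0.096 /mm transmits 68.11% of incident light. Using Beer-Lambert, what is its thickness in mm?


Rearrange T = exp(-alpha * thickness):
  thickness = -ln(T) / alpha
  T = 68.11/100 = 0.6811
  ln(T) = -0.38405
  -ln(T) = 0.38405
  thickness = 0.38405 / 0.096 = 4.0 mm

4.0 mm


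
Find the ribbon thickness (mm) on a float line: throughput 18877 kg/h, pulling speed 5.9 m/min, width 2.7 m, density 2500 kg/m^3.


Ribbon cross-section from mass balance:
  Volume rate = throughput / density = 18877 / 2500 = 7.5508 m^3/h
  thickness = volume rate / (speed * 60 * width), i.e.
  thickness = throughput / (60 * speed * width * density) * 1000
  thickness = 18877 / (60 * 5.9 * 2.7 * 2500) * 1000 = 7.9 mm

7.9 mm


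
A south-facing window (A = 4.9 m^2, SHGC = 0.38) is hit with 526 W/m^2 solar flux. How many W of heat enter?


Solar heat gain: Q = Area * SHGC * Irradiance
  Q = 4.9 * 0.38 * 526 = 979.4 W

979.4 W


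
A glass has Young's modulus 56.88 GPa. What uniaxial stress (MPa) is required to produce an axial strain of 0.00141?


Rearrange E = sigma / epsilon:
  sigma = E * epsilon
  E (MPa) = 56.88 * 1000 = 56880
  sigma = 56880 * 0.00141 = 80.2 MPa

80.2 MPa


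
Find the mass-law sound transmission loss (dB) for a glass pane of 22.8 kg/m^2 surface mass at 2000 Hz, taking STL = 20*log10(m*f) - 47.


Mass law: STL = 20 * log10(m * f) - 47
  m * f = 22.8 * 2000 = 45600
  log10(45600) = 4.65896
  STL = 20 * 4.65896 - 47 = 93.1792 - 47 = 46.2 dB

46.2 dB


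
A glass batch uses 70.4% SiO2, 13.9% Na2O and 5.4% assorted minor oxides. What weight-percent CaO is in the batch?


Pieces sum to 100%:
  CaO = 100 - (SiO2 + Na2O + others)
  CaO = 100 - (70.4 + 13.9 + 5.4) = 10.3%

10.3%


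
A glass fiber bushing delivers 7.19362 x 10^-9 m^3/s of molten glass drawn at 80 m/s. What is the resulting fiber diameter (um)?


Cross-sectional area from continuity:
  A = Q / v = 7.19362 x 10^-9 / 80 = 8.992025 x 10^-11 m^2
Diameter from circular cross-section:
  d = sqrt(4A / pi) * 10^6 (m -> um)
  d = sqrt(4 * 8.992025 x 10^-11 / pi) * 10^6 = 10.7 um

10.7 um


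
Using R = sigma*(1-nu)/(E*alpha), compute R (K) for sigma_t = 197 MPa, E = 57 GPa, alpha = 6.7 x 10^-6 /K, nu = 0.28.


Thermal shock resistance: R = sigma * (1 - nu) / (E * alpha)
  Numerator = 197 * (1 - 0.28) = 141.84
  Denominator = 57 * 1000 * (6.7 x 10^-6) = 0.3819
  R = 141.84 / 0.3819 = 371.4 K

371.4 K


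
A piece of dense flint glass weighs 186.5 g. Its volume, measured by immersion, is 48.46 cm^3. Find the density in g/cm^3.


Use the definition of density:
  rho = mass / volume
  rho = 186.5 / 48.46 = 3.849 g/cm^3

3.849 g/cm^3
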